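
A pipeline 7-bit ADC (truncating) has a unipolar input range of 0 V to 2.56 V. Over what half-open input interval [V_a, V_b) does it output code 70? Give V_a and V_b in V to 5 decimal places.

[1.40000 V, 1.42000 V)

LSB = 2.56/2^7 = 20.000 mV.
V_a = V_low + 70·LSB = 1.4 V; V_b = V_low + 71·LSB = 1.42 V.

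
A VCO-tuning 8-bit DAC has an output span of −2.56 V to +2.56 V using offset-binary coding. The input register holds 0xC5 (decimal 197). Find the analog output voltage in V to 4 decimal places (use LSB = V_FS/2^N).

LSB = 5.12 V / 2^8 = 20.000 mV.
Code 0xC5 = 197 decimal.
V_out = (−2.56) + 197 × 0.02 V = 1.38 V.

1.3800 V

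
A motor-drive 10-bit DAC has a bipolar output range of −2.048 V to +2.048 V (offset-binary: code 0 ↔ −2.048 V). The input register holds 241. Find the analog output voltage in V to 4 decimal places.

LSB = 4.096 V / 2^10 = 4.000 mV.
V_out = (−2.048) + 241 × 0.004 V = -1.084 V.

-1.0840 V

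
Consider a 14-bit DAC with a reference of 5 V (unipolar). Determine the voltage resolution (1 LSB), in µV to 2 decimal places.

305.18 µV

Full-scale span = 5 V.
LSB = 5 / 2^14 = 5 / 16384 = 0.000305176 V = 305.18 µV.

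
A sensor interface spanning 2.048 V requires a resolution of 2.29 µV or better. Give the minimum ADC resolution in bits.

20 bits

Number of steps required ≥ 2.048 V / 2.29 µV = 894323.14.
Need 2^N ≥ 894323.14; 2^19 = 524288, 2^20 = 1048576.
Minimum N = 20.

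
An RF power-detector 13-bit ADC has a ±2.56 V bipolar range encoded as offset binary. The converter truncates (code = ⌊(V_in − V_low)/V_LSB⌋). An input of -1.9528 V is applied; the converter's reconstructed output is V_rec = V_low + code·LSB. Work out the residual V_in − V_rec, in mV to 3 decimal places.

One LSB is 5.12 V / 8192 = 0.625 mV.
(V_in − V_low)/LSB = (-1.9528 − (−2.56))/0.000625 = 971.5200 → code 971 (floor).
Code 971 maps back to (−2.56) + 971×0.000625 V = -1.953125 V.
Difference: 0.000325 V → 0.325 mV.

0.325 mV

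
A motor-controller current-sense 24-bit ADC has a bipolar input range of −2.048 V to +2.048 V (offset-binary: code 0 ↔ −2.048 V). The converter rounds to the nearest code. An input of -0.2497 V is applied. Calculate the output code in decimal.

code 7365837

Full-scale span = 4.096 V; LSB = 4.096/2^24 = 0.24 µV.
(V_in − V_low)/LSB = (-0.2497 − (−2.048)) / 2.44141e-07 = 7365836.800.
round(7365836.800) = 7365837.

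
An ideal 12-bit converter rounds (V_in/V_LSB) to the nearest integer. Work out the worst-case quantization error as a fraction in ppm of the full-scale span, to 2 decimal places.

Rounding → worst-case error = ½ LSB = V_FS/2^13, so 1e+06/8192 = 122.07 ppm of full scale.

122.07 ppm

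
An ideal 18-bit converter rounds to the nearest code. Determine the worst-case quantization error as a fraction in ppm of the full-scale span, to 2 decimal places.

1.91 ppm

Rounding → worst-case error = ½ LSB = V_FS/2^19, so 1e+06/524288 = 1.90735 ppm of full scale.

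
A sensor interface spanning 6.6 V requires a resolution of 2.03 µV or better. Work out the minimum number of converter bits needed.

Number of steps required ≥ 6.6 V / 2.03 µV = 3251231.53.
Need 2^N ≥ 3251231.53; 2^21 = 2097152, 2^22 = 4194304.
Minimum N = 22.

22 bits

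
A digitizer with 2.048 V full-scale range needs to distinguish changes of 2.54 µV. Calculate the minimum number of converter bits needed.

Number of steps required ≥ 2.048 V / 2.54 µV = 806299.21.
Need 2^N ≥ 806299.21; 2^19 = 524288, 2^20 = 1048576.
Minimum N = 20.

20 bits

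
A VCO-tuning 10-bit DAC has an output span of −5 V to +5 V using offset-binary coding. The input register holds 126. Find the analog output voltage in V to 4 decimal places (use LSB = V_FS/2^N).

-3.7695 V

LSB = 10 V / 2^10 = 9.766 mV.
V_out = (−5) + 126 × 0.00976562 V = -3.76953 V.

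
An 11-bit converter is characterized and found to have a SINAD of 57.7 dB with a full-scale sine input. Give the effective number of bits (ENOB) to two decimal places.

9.29 bits

ENOB = (SINAD − 1.76) / 6.02 = (57.7 − 1.76)/6.02 = 9.292.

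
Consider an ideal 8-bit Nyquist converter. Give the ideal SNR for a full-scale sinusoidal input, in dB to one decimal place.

SNR ≈ 6.02·N + 1.76 dB = 6.02·8 + 1.76 = 49.92 dB.

49.9 dB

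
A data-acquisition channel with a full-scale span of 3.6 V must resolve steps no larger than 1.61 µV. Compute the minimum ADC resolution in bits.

Number of steps required ≥ 3.6 V / 1.61 µV = 2236024.84.
Need 2^N ≥ 2236024.84; 2^21 = 2097152, 2^22 = 4194304.
Minimum N = 22.

22 bits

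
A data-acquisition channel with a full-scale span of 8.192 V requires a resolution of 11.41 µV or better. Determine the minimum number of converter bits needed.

Number of steps required ≥ 8.192 V / 11.41 µV = 717966.70.
Need 2^N ≥ 717966.70; 2^19 = 524288, 2^20 = 1048576.
Minimum N = 20.

20 bits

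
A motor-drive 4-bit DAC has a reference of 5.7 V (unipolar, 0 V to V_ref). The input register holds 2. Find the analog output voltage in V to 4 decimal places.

0.7125 V

LSB = 5.7 V / 2^4 = 356.250 mV.
V_out = 0 + 2 × 0.35625 V = 0.7125 V.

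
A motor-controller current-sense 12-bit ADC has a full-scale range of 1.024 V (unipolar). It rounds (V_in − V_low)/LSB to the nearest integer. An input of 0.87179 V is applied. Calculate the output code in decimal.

LSB = 1.024 V / 4096 = 250.00 µV.
(0.87179 − 0) / 0.00025 = 3487.160 LSBs.
round(3487.160) = 3487.

code 3487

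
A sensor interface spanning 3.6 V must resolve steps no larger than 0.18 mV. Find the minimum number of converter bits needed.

15 bits

Number of steps required ≥ 3.6 V / 0.18 mV = 20000.00.
Need 2^N ≥ 20000.00; 2^14 = 16384, 2^15 = 32768.
Minimum N = 15.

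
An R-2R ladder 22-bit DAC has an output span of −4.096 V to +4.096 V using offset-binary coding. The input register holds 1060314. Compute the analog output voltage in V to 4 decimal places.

-2.0251 V

LSB = 8.192 V / 2^22 = 1.95 µV.
V_out = (−4.096) + 1060314 × 1.95313e-06 V = -2.02507 V.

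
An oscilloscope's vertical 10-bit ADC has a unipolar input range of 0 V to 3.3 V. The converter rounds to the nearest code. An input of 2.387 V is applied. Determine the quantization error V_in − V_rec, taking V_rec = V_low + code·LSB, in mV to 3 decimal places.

-0.988 mV

LSB = 3.3/2^10 = 3.223 mV.
(V_in − V_low)/LSB = (2.387 − 0)/0.00322266 = 740.6933 → code 741 (round).
Reconstructed: 2.3879883 V.
Error = 2.387 − 2.3879883 = -0.000988281 V = -0.988 mV.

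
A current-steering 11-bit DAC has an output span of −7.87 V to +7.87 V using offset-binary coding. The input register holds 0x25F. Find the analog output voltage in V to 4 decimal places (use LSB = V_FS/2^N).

LSB = 15.74 V / 2^11 = 7.686 mV.
Code 0x25F = 607 decimal.
V_out = (−7.87) + 607 × 0.00768555 V = -3.20487 V.

-3.2049 V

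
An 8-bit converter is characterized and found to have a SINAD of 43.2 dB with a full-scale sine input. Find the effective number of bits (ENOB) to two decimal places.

6.88 bits

ENOB = (SINAD − 1.76) / 6.02 = (43.2 − 1.76)/6.02 = 6.884.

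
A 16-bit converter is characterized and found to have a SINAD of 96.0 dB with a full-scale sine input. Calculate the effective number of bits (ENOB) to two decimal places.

15.65 bits

ENOB = (SINAD − 1.76) / 6.02 = (96.0 − 1.76)/6.02 = 15.654.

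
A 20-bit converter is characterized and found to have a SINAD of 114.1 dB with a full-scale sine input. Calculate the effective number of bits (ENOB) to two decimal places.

ENOB = (SINAD − 1.76) / 6.02 = (114.1 − 1.76)/6.02 = 18.661.

18.66 bits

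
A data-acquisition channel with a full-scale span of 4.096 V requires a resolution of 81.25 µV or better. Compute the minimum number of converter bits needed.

Number of steps required ≥ 4.096 V / 81.25 µV = 50412.31.
Need 2^N ≥ 50412.31; 2^15 = 32768, 2^16 = 65536.
Minimum N = 16.

16 bits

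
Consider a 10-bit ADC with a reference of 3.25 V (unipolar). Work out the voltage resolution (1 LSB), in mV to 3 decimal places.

Full-scale span = 3.25 V.
LSB = 3.25 / 2^10 = 3.25 / 1024 = 0.00317383 V = 3.174 mV.

3.174 mV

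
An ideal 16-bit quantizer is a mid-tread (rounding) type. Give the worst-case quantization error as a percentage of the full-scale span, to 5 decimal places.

0.00076 %

Rounding → worst-case error = ½ LSB = V_FS/2^17, so 100/131072 = 0.000762939 % of full scale.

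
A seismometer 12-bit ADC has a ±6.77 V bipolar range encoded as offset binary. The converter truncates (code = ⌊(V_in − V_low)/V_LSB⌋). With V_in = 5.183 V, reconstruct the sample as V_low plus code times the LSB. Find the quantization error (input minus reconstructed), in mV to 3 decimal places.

Step size: 13.54 V ÷ 2^12 = 3.306 mV.
(5.183 − (−6.77))/0.00330566 = 3615.9149; ⌊·⌋ gives code 3615.
Reconstructed: 5.1799756 V.
Error = 5.183 − 5.1799756 = 0.00302441 V = 3.024 mV.

3.024 mV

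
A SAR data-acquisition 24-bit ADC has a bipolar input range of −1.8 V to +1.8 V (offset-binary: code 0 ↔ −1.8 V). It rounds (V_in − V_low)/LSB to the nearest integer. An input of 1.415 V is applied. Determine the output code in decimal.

code 14982986

LSB = 3.6 V / 16777216 = 0.21 µV.
Input sits at 14982985.956 steps above V_low.
Round → code 14982986.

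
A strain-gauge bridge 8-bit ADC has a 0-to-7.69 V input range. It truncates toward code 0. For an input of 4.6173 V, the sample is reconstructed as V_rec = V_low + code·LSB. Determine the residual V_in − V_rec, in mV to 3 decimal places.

21.323 mV

Step size: 7.69 V ÷ 2^8 = 30.039 mV.
(4.6173 − 0)/0.0300391 = 153.7099; ⌊·⌋ gives code 153.
Reconstructed: 4.5959766 V.
Error = 4.6173 − 4.5959766 = 0.0213234 V = 21.323 mV.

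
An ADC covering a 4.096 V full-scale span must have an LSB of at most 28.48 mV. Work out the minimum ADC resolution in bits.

Number of steps required ≥ 4.096 V / 28.48 mV = 143.82.
Need 2^N ≥ 143.82; 2^7 = 128, 2^8 = 256.
Minimum N = 8.

8 bits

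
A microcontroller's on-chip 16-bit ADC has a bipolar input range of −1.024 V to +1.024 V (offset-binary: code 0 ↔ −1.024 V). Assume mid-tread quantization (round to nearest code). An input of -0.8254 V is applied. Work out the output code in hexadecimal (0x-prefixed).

LSB = 2.048 V / 65536 = 31.25 µV.
(-0.8254 − (−1.024)) / 3.125e-05 = 6355.200 LSBs.
round(6355.200) = 6355.
In hexadecimal (0x-prefixed): 0x18D3.

code 0x18D3 (decimal 6355)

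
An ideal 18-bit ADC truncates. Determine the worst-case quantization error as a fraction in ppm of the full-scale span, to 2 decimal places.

Truncating → worst-case error = 1 LSB = V_FS/2^18, so 1e+06/262144 = 3.8147 ppm of full scale.

3.81 ppm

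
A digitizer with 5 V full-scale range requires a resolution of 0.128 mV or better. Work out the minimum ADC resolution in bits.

16 bits

Number of steps required ≥ 5 V / 0.128 mV = 39062.50.
Need 2^N ≥ 39062.50; 2^15 = 32768, 2^16 = 65536.
Minimum N = 16.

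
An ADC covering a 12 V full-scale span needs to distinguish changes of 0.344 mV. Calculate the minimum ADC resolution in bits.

Number of steps required ≥ 12 V / 0.344 mV = 34883.72.
Need 2^N ≥ 34883.72; 2^15 = 32768, 2^16 = 65536.
Minimum N = 16.

16 bits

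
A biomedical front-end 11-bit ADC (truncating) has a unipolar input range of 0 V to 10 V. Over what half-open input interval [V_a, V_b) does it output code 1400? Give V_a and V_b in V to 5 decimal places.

[6.83594 V, 6.84082 V)

LSB = 10/2^11 = 4.883 mV.
V_a = V_low + 1400·LSB = 6.83594 V; V_b = V_low + 1401·LSB = 6.84082 V.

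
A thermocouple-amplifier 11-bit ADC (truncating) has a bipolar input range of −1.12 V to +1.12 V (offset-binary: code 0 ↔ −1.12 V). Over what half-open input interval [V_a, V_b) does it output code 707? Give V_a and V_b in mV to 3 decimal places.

LSB = 2.24/2^11 = 1.094 mV.
V_a = V_low + 707·LSB = -0.346719 V; V_b = V_low + 708·LSB = -0.345625 V.

[-346.719 mV, -345.625 mV)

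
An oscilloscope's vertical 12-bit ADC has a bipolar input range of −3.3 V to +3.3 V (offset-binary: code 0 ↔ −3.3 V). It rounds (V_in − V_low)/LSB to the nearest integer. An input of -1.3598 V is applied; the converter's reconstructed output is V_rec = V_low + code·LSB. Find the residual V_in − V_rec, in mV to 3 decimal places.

0.161 mV

LSB = 6.6/2^12 = 1.611 mV.
Scaled input = 1204.0999 LSBs, so code = 1204.
V_rec = (−3.3) + 1204·0.00161133 = -1.3599609 V.
V_in − V_rec = 0.000160938 V = 0.161 mV.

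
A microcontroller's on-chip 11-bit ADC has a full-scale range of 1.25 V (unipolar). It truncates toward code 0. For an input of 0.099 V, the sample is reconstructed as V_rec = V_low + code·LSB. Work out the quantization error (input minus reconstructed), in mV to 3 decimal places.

LSB = 1.25/2^11 = 0.610 mV.
Scaled input = 162.2016 LSBs, so code = 162.
Code 162 maps back to 0 + 162×0.000610352 V = 0.098876953 V.
Difference: 0.000123047 V → 0.123 mV.

0.123 mV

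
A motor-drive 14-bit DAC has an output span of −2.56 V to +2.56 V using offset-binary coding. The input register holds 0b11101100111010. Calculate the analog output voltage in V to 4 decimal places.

2.1781 V

LSB = 5.12 V / 2^14 = 312.50 µV.
Code 0b11101100111010 = 15162 decimal.
V_out = (−2.56) + 15162 × 0.0003125 V = 2.17813 V.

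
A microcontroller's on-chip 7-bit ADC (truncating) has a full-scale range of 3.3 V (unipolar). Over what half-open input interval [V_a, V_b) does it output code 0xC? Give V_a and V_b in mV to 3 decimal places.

[309.375 mV, 335.156 mV)

LSB = 3.3/2^7 = 25.781 mV.
Code 0xC = 12 decimal.
V_a = V_low + 12·LSB = 0.309375 V; V_b = V_low + 13·LSB = 0.335156 V.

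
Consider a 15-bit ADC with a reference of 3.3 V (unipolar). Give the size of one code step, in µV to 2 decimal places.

100.71 µV

Full-scale span = 3.3 V.
LSB = 3.3 / 2^15 = 3.3 / 32768 = 0.000100708 V = 100.71 µV.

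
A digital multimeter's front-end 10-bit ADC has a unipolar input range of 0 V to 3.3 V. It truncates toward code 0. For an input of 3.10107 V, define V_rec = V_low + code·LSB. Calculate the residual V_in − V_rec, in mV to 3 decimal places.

0.875 mV

One LSB is 3.3 V / 1024 = 3.223 mV.
(3.10107 − 0)/0.00322266 = 962.2714; ⌊·⌋ gives code 962.
Reconstructed: 3.1001953 V.
V_in − V_rec = 0.000874688 V = 0.875 mV.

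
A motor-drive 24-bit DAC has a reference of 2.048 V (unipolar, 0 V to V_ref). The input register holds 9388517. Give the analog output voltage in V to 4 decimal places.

1.1461 V

LSB = 2.048 V / 2^24 = 0.12 µV.
V_out = 0 + 9388517 × 1.2207e-07 V = 1.14606 V.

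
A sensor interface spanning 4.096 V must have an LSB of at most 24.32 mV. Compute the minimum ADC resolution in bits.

Number of steps required ≥ 4.096 V / 24.32 mV = 168.42.
Need 2^N ≥ 168.42; 2^7 = 128, 2^8 = 256.
Minimum N = 8.

8 bits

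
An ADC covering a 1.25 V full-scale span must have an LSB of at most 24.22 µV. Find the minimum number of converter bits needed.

16 bits

Number of steps required ≥ 1.25 V / 24.22 µV = 51610.24.
Need 2^N ≥ 51610.24; 2^15 = 32768, 2^16 = 65536.
Minimum N = 16.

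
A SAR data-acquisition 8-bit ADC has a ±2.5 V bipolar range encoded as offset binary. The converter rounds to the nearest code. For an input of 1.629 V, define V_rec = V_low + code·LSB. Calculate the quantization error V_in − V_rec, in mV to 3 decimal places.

LSB = 5/2^8 = 19.531 mV.
(1.629 − (−2.5))/0.0195312 = 211.4048; round gives code 211.
V_rec = (−2.5) + 211·0.0195312 = 1.6210938 V.
V_in − V_rec = 0.00790625 V = 7.906 mV.

7.906 mV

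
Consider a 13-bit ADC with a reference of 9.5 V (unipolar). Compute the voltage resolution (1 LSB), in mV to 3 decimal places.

Full-scale span = 9.5 V.
LSB = 9.5 / 2^13 = 9.5 / 8192 = 0.00115967 V = 1.160 mV.

1.160 mV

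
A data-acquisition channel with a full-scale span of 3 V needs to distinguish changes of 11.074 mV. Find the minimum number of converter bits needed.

9 bits

Number of steps required ≥ 3 V / 11.074 mV = 270.90.
Need 2^N ≥ 270.90; 2^8 = 256, 2^9 = 512.
Minimum N = 9.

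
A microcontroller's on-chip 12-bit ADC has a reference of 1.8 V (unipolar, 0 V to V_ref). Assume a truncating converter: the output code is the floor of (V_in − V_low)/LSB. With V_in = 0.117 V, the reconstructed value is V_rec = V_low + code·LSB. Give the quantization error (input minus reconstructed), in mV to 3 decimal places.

Step size: 1.8 V ÷ 2^12 = 439.45 µV.
(0.117 − 0)/0.000439453 = 266.2400; ⌊·⌋ gives code 266.
V_rec = 0 + 266·0.000439453 = 0.11689453 V.
V_in − V_rec = 0.000105469 V = 0.105 mV.

0.105 mV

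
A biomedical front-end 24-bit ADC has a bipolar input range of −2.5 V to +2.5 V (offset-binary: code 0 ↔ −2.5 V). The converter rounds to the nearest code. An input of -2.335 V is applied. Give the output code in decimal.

With 16777216 levels over 5 V, one step is 0.30 µV.
Input sits at 553648.128 steps above V_low.
round(553648.128) = 553648.

code 553648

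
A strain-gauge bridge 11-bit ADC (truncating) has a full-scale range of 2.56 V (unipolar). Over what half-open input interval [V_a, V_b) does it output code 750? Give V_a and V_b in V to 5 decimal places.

LSB = 2.56/2^11 = 1.250 mV.
V_a = V_low + 750·LSB = 0.9375 V; V_b = V_low + 751·LSB = 0.93875 V.

[0.93750 V, 0.93875 V)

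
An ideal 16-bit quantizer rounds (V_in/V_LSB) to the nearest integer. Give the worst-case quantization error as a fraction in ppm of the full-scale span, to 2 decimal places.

Rounding → worst-case error = ½ LSB = V_FS/2^17, so 1e+06/131072 = 7.62939 ppm of full scale.

7.63 ppm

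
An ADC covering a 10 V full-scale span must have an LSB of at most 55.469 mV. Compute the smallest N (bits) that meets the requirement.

8 bits

Number of steps required ≥ 10 V / 55.469 mV = 180.28.
Need 2^N ≥ 180.28; 2^7 = 128, 2^8 = 256.
Minimum N = 8.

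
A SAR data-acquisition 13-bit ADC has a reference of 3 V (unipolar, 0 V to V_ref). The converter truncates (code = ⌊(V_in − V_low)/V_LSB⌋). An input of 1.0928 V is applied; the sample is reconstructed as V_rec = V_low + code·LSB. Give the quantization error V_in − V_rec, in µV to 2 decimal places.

26.56 µV

Step size: 3 V ÷ 2^13 = 366.21 µV.
(V_in − V_low)/LSB = (1.0928 − 0)/0.000366211 = 2984.0725 → code 2984 (floor).
Reconstructed: 1.0927734 V.
Difference: 2.65625e-05 V → 26.56 µV.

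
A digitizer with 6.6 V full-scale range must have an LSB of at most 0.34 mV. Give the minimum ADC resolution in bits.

15 bits

Number of steps required ≥ 6.6 V / 0.34 mV = 19411.76.
Need 2^N ≥ 19411.76; 2^14 = 16384, 2^15 = 32768.
Minimum N = 15.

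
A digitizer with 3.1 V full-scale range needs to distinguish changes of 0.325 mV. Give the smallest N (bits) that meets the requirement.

Number of steps required ≥ 3.1 V / 0.325 mV = 9538.46.
Need 2^N ≥ 9538.46; 2^13 = 8192, 2^14 = 16384.
Minimum N = 14.

14 bits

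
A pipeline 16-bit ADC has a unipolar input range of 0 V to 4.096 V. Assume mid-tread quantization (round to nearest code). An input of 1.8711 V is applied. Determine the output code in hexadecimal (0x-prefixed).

code 0x74F2 (decimal 29938)

Full-scale span = 4.096 V; LSB = 4.096/2^16 = 62.50 µV.
(1.8711 − 0) / 6.25e-05 = 29937.600 LSBs.
So the output code is 29938.
In hexadecimal (0x-prefixed): 0x74F2.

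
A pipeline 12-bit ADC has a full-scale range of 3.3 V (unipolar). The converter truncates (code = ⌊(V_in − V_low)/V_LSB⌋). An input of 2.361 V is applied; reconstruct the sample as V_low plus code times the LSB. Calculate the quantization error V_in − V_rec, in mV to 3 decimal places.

LSB = 3.3/2^12 = 0.806 mV.
Scaled input = 2930.5018 LSBs, so code = 2930.
Reconstructed: 2.3605957 V.
Error = 2.361 − 2.3605957 = 0.000404297 V = 0.404 mV.

0.404 mV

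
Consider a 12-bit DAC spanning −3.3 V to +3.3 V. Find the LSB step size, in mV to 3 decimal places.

Full-scale span = 6.6 V.
LSB = 6.6 / 2^12 = 6.6 / 4096 = 0.00161133 V = 1.611 mV.

1.611 mV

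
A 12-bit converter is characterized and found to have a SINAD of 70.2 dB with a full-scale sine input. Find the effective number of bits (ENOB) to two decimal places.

11.37 bits

ENOB = (SINAD − 1.76) / 6.02 = (70.2 − 1.76)/6.02 = 11.369.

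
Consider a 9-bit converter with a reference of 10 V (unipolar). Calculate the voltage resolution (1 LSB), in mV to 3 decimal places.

19.531 mV

Full-scale span = 10 V.
LSB = 10 / 2^9 = 10 / 512 = 0.0195312 V = 19.531 mV.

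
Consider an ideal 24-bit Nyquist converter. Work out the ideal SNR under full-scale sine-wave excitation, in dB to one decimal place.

146.2 dB

SNR ≈ 6.02·N + 1.76 dB = 6.02·24 + 1.76 = 146.24 dB.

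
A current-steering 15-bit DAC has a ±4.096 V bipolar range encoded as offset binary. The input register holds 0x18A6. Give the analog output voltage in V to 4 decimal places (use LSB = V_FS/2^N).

-2.5185 V

LSB = 8.192 V / 2^15 = 250.00 µV.
Code 0x18A6 = 6310 decimal.
V_out = (−4.096) + 6310 × 0.00025 V = -2.5185 V.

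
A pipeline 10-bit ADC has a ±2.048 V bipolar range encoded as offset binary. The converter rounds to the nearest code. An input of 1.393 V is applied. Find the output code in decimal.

Full-scale span = 4.096 V; LSB = 4.096/2^10 = 4.000 mV.
Input sits at 860.250 steps above V_low.
round(860.250) = 860.

code 860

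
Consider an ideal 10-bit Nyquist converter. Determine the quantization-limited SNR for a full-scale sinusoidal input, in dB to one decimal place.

62.0 dB

SNR ≈ 6.02·N + 1.76 dB = 6.02·10 + 1.76 = 61.96 dB.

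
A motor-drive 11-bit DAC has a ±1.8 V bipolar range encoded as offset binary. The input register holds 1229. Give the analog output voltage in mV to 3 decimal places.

360.352 mV

LSB = 3.6 V / 2^11 = 1.758 mV.
V_out = (−1.8) + 1229 × 0.00175781 V = 0.360352 V.
= 360.352 mV.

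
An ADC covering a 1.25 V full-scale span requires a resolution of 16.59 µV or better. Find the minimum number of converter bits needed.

17 bits

Number of steps required ≥ 1.25 V / 16.59 µV = 75346.59.
Need 2^N ≥ 75346.59; 2^16 = 65536, 2^17 = 131072.
Minimum N = 17.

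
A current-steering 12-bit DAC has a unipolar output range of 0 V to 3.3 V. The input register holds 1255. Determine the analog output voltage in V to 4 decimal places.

1.0111 V

LSB = 3.3 V / 2^12 = 0.806 mV.
V_out = 0 + 1255 × 0.000805664 V = 1.01111 V.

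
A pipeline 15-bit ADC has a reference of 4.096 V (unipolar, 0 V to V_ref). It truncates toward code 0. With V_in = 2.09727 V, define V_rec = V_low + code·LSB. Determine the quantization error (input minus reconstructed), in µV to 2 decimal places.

LSB = 4.096/2^15 = 125.00 µV.
(V_in − V_low)/LSB = (2.09727 − 0)/0.000125 = 16778.1600 → code 16778 (floor).
Reconstructed: 2.09725 V.
Error = 2.09727 − 2.09725 = 2e-05 V = 20.00 µV.

20.00 µV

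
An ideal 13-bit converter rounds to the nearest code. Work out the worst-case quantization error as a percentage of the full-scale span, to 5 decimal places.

Rounding → worst-case error = ½ LSB = V_FS/2^14, so 100/16384 = 0.00610352 % of full scale.

0.00610 %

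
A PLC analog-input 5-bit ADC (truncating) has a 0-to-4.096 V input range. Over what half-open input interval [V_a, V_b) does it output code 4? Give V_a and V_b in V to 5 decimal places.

LSB = 4.096/2^5 = 128.000 mV.
V_a = V_low + 4·LSB = 0.512 V; V_b = V_low + 5·LSB = 0.64 V.

[0.51200 V, 0.64000 V)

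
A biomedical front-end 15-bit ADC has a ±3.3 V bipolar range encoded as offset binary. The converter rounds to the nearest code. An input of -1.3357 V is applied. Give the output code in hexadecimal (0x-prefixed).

Full-scale span = 6.6 V; LSB = 6.6/2^15 = 201.42 µV.
(-1.3357 − (−3.3)) / 0.000201416 = 9752.452 LSBs.
round(9752.452) = 9752.
In hexadecimal (0x-prefixed): 0x2618.

code 0x2618 (decimal 9752)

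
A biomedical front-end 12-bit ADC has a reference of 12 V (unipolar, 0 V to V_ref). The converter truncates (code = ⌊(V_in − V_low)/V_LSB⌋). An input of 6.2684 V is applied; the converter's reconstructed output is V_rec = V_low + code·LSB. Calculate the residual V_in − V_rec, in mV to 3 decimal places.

One LSB is 12 V / 4096 = 2.930 mV.
Scaled input = 2139.6139 LSBs, so code = 2139.
V_rec = 0 + 2139·0.00292969 = 6.2666016 V.
Error = 6.2684 − 6.2666016 = 0.00179844 V = 1.798 mV.

1.798 mV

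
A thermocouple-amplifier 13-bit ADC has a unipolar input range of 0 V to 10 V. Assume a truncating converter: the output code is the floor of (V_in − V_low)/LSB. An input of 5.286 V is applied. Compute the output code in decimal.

code 4330

LSB = 10 V / 8192 = 1.221 mV.
(V_in − V_low)/LSB = (5.286 − 0) / 0.0012207 = 4330.291.
Floor → code 4330.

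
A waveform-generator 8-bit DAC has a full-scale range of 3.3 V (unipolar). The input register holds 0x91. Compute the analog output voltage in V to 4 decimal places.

LSB = 3.3 V / 2^8 = 12.891 mV.
Code 0x91 = 145 decimal.
V_out = 0 + 145 × 0.0128906 V = 1.86914 V.

1.8691 V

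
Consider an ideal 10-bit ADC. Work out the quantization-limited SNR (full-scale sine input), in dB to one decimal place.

SNR ≈ 6.02·N + 1.76 dB = 6.02·10 + 1.76 = 61.96 dB.

62.0 dB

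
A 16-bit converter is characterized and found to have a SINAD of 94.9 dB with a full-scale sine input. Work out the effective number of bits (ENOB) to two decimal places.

15.47 bits

ENOB = (SINAD − 1.76) / 6.02 = (94.9 − 1.76)/6.02 = 15.472.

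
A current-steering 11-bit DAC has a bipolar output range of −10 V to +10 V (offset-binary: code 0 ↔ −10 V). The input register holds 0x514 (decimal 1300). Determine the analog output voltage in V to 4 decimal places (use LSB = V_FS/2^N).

LSB = 20 V / 2^11 = 9.766 mV.
Code 0x514 = 1300 decimal.
V_out = (−10) + 1300 × 0.00976562 V = 2.69531 V.

2.6953 V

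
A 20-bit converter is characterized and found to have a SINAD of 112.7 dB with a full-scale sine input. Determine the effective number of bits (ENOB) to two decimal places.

ENOB = (SINAD − 1.76) / 6.02 = (112.7 − 1.76)/6.02 = 18.429.

18.43 bits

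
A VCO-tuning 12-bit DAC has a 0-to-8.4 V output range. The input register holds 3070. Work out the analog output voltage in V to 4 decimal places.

6.2959 V

LSB = 8.4 V / 2^12 = 2.051 mV.
V_out = 0 + 3070 × 0.00205078 V = 6.2959 V.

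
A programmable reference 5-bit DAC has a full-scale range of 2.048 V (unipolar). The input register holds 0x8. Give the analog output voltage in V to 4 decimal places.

0.5120 V

LSB = 2.048 V / 2^5 = 64.000 mV.
Code 0x8 = 8 decimal.
V_out = 0 + 8 × 0.064 V = 0.512 V.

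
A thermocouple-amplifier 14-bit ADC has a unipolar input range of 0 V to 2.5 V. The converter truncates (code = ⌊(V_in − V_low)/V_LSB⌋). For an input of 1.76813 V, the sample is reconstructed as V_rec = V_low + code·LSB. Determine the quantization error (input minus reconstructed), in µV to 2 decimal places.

94.11 µV

One LSB is 2.5 V / 16384 = 152.59 µV.
(V_in − V_low)/LSB = (1.76813 − 0)/0.000152588 = 11587.6168 → code 11587 (floor).
Reconstructed: 1.7680359 V.
V_in − V_rec = 9.41113e-05 V = 94.11 µV.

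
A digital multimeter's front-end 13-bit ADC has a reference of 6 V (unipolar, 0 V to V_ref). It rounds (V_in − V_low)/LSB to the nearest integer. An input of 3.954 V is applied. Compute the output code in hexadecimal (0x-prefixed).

code 0x1517 (decimal 5399)

With 8192 levels over 6 V, one step is 0.732 mV.
Input sits at 5398.528 steps above V_low.
round(5398.528) = 5399.
In hexadecimal (0x-prefixed): 0x1517.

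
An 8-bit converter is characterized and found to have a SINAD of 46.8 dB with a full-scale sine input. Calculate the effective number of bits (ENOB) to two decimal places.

7.48 bits

ENOB = (SINAD − 1.76) / 6.02 = (46.8 − 1.76)/6.02 = 7.482.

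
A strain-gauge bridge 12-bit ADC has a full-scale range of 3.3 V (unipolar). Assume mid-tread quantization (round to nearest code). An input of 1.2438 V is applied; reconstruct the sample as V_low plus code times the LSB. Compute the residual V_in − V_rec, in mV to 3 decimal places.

One LSB is 3.3 V / 4096 = 0.806 mV.
Scaled input = 1543.8196 LSBs, so code = 1544.
V_rec = 0 + 1544·0.000805664 = 1.2439453 V.
Difference: -0.000145312 V → -0.145 mV.

-0.145 mV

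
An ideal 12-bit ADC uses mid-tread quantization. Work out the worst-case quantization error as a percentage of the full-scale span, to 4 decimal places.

0.0122 %

Rounding → worst-case error = ½ LSB = V_FS/2^13, so 100/8192 = 0.012207 % of full scale.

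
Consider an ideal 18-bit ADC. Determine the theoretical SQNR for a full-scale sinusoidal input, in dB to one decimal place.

SNR ≈ 6.02·N + 1.76 dB = 6.02·18 + 1.76 = 110.12 dB.

110.1 dB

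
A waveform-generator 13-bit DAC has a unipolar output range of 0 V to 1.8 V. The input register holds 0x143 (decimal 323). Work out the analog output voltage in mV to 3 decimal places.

LSB = 1.8 V / 2^13 = 219.73 µV.
Code 0x143 = 323 decimal.
V_out = 0 + 323 × 0.000219727 V = 0.0709717 V.
= 70.972 mV.

70.972 mV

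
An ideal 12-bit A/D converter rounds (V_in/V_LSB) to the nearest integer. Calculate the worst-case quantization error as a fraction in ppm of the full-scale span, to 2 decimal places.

122.07 ppm

Rounding → worst-case error = ½ LSB = V_FS/2^13, so 1e+06/8192 = 122.07 ppm of full scale.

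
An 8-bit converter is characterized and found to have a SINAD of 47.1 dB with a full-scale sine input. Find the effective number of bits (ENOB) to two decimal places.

7.53 bits

ENOB = (SINAD − 1.76) / 6.02 = (47.1 − 1.76)/6.02 = 7.532.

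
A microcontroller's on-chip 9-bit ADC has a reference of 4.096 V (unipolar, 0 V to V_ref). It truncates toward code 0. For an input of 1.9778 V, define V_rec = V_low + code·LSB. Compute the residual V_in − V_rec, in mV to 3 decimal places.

1.800 mV

One LSB is 4.096 V / 512 = 8.000 mV.
(V_in − V_low)/LSB = (1.9778 − 0)/0.008 = 247.2250 → code 247 (floor).
Code 247 maps back to 0 + 247×0.008 V = 1.976 V.
V_in − V_rec = 0.0018 V = 1.800 mV.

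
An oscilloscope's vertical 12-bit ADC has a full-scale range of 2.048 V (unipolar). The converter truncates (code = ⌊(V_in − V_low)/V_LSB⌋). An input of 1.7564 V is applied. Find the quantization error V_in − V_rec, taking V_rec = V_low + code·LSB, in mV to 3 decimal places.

0.400 mV

One LSB is 2.048 V / 4096 = 0.500 mV.
Scaled input = 3512.8000 LSBs, so code = 3512.
Reconstructed: 1.756 V.
V_in − V_rec = 0.0004 V = 0.400 mV.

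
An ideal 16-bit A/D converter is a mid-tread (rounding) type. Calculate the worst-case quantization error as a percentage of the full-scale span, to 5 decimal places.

0.00076 %

Rounding → worst-case error = ½ LSB = V_FS/2^17, so 100/131072 = 0.000762939 % of full scale.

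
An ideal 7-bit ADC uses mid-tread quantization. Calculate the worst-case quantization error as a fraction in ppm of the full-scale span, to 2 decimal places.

3906.25 ppm

Rounding → worst-case error = ½ LSB = V_FS/2^8, so 1e+06/256 = 3906.25 ppm of full scale.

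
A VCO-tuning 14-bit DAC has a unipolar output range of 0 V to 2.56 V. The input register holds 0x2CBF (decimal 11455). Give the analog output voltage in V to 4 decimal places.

LSB = 2.56 V / 2^14 = 156.25 µV.
Code 0x2CBF = 11455 decimal.
V_out = 0 + 11455 × 0.00015625 V = 1.78984 V.

1.7898 V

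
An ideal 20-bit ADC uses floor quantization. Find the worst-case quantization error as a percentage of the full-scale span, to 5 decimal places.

Truncating → worst-case error = 1 LSB = V_FS/2^20, so 100/1048576 = 9.53674e-05 % of full scale.

0.00010 %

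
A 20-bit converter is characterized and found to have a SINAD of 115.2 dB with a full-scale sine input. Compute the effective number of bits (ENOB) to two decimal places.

18.84 bits

ENOB = (SINAD − 1.76) / 6.02 = (115.2 − 1.76)/6.02 = 18.844.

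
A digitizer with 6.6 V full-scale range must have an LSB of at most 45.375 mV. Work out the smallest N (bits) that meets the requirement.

Number of steps required ≥ 6.6 V / 45.375 mV = 145.45.
Need 2^N ≥ 145.45; 2^7 = 128, 2^8 = 256.
Minimum N = 8.

8 bits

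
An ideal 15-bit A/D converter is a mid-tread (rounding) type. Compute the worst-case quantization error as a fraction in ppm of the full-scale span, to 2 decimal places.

15.26 ppm

Rounding → worst-case error = ½ LSB = V_FS/2^16, so 1e+06/65536 = 15.2588 ppm of full scale.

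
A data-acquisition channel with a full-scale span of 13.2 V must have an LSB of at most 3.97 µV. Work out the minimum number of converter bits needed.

22 bits

Number of steps required ≥ 13.2 V / 3.97 µV = 3324937.03.
Need 2^N ≥ 3324937.03; 2^21 = 2097152, 2^22 = 4194304.
Minimum N = 22.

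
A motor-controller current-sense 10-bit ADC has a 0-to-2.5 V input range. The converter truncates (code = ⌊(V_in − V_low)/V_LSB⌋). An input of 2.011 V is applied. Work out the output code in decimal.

Full-scale span = 2.5 V; LSB = 2.5/2^10 = 2.441 mV.
Input sits at 823.706 steps above V_low.
So the output code is 823.

code 823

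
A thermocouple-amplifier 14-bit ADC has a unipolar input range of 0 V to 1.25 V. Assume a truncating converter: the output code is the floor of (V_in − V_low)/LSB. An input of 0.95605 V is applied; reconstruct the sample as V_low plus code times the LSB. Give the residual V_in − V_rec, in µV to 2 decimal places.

LSB = 1.25/2^14 = 76.29 µV.
(0.95605 − 0)/7.62939e-05 = 12531.1386; ⌊·⌋ gives code 12531.
V_rec = 0 + 12531·7.62939e-05 = 0.95603943 V.
Error = 0.95605 − 0.95603943 = 1.05713e-05 V = 10.57 µV.

10.57 µV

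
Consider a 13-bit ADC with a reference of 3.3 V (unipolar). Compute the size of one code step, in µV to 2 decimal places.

402.83 µV

Full-scale span = 3.3 V.
LSB = 3.3 / 2^13 = 3.3 / 8192 = 0.000402832 V = 402.83 µV.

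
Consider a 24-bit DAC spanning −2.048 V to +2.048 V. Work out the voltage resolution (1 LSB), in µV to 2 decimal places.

Full-scale span = 4.096 V.
LSB = 4.096 / 2^24 = 4.096 / 16777216 = 2.44141e-07 V = 0.24 µV.

0.24 µV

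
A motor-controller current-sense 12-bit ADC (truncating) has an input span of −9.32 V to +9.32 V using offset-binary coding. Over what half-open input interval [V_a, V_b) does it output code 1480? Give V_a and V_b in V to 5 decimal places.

[-2.58484 V, -2.58029 V)

LSB = 18.64/2^12 = 4.551 mV.
V_a = V_low + 1480·LSB = -2.58484 V; V_b = V_low + 1481·LSB = -2.58029 V.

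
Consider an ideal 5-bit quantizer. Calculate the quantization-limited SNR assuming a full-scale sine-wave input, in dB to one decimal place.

31.9 dB

SNR ≈ 6.02·N + 1.76 dB = 6.02·5 + 1.76 = 31.86 dB.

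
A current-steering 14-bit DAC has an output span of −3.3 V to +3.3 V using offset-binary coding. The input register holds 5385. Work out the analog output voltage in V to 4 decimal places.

LSB = 6.6 V / 2^14 = 402.83 µV.
V_out = (−3.3) + 5385 × 0.000402832 V = -1.13075 V.

-1.1307 V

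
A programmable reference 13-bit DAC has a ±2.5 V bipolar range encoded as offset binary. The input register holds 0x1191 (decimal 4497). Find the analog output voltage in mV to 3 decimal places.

244.751 mV

LSB = 5 V / 2^13 = 0.610 mV.
Code 0x1191 = 4497 decimal.
V_out = (−2.5) + 4497 × 0.000610352 V = 0.244751 V.
= 244.751 mV.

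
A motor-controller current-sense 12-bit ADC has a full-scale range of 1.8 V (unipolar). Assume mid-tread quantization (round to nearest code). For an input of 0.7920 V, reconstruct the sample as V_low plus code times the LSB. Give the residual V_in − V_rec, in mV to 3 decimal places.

LSB = 1.8/2^12 = 439.45 µV.
(V_in − V_low)/LSB = (0.7920 − 0)/0.000439453 = 1802.2400 → code 1802 (round).
Reconstructed: 0.79189453 V.
Error = 0.7920 − 0.79189453 = 0.000105469 V = 0.105 mV.

0.105 mV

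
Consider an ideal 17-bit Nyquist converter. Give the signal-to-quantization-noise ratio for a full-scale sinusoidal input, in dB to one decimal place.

SNR ≈ 6.02·N + 1.76 dB = 6.02·17 + 1.76 = 104.10 dB.

104.1 dB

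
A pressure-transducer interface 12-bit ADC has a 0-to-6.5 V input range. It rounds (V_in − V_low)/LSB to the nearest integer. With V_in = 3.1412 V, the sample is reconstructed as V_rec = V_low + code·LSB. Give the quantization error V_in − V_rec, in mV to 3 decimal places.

0.697 mV

Step size: 6.5 V ÷ 2^12 = 1.587 mV.
(3.1412 − 0)/0.00158691 = 1979.4393; round gives code 1979.
Code 1979 maps back to 0 + 1979×0.00158691 V = 3.1405029 V.
V_in − V_rec = 0.00069707 V = 0.697 mV.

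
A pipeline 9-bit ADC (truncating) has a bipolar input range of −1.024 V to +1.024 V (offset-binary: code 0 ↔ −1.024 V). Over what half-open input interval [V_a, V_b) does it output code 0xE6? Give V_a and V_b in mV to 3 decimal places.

LSB = 2.048/2^9 = 4.000 mV.
Code 0xE6 = 230 decimal.
V_a = V_low + 230·LSB = -0.104 V; V_b = V_low + 231·LSB = -0.1 V.

[-104.000 mV, -100.000 mV)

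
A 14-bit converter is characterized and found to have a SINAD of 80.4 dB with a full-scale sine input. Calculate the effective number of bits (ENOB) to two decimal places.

ENOB = (SINAD − 1.76) / 6.02 = (80.4 − 1.76)/6.02 = 13.063.

13.06 bits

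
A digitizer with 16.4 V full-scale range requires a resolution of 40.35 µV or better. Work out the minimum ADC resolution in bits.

Number of steps required ≥ 16.4 V / 40.35 µV = 406443.62.
Need 2^N ≥ 406443.62; 2^18 = 262144, 2^19 = 524288.
Minimum N = 19.

19 bits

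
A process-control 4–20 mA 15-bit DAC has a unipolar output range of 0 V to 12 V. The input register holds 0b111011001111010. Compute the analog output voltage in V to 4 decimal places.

11.1072 V

LSB = 12 V / 2^15 = 366.21 µV.
Code 0b111011001111010 = 30330 decimal.
V_out = 0 + 30330 × 0.000366211 V = 11.1072 V.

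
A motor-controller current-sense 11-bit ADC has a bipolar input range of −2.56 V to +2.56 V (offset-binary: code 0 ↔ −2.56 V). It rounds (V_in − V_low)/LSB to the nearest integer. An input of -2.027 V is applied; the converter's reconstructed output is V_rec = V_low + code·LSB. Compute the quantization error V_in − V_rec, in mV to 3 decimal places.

LSB = 5.12/2^11 = 2.500 mV.
(V_in − V_low)/LSB = (-2.027 − (−2.56))/0.0025 = 213.2000 → code 213 (round).
V_rec = (−2.56) + 213·0.0025 = -2.0275 V.
V_in − V_rec = 0.0005 V = 0.500 mV.

0.500 mV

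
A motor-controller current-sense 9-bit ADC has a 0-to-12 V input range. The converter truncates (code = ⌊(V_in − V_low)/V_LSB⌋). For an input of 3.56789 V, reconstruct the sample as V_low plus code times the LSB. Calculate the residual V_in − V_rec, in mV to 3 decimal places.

LSB = 12/2^9 = 23.438 mV.
(3.56789 − 0)/0.0234375 = 152.2300; ⌊·⌋ gives code 152.
V_rec = 0 + 152·0.0234375 = 3.5625 V.
V_in − V_rec = 0.00539 V = 5.390 mV.

5.390 mV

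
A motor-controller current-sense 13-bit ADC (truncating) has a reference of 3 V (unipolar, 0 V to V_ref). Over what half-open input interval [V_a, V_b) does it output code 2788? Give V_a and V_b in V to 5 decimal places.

[1.02100 V, 1.02136 V)

LSB = 3/2^13 = 366.21 µV.
V_a = V_low + 2788·LSB = 1.021 V; V_b = V_low + 2789·LSB = 1.02136 V.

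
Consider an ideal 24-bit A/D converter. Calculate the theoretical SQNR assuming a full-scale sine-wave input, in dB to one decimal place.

SNR ≈ 6.02·N + 1.76 dB = 6.02·24 + 1.76 = 146.24 dB.

146.2 dB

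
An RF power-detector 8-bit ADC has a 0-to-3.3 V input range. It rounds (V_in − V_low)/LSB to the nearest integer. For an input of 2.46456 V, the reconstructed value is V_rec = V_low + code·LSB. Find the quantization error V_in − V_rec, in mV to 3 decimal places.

LSB = 3.3/2^8 = 12.891 mV.
Scaled input = 191.1901 LSBs, so code = 191.
Code 191 maps back to 0 + 191×0.0128906 V = 2.4621094 V.
Difference: 0.00245063 V → 2.451 mV.

2.451 mV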